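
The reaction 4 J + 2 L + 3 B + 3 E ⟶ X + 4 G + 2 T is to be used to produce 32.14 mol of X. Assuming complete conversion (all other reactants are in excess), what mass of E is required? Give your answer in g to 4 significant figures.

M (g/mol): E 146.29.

n(X) = 32.14 mol
n(E) = (3/1) × 32.14 = 96.42 mol
mass = 96.42 × 146.29 = 14110 g

14110 g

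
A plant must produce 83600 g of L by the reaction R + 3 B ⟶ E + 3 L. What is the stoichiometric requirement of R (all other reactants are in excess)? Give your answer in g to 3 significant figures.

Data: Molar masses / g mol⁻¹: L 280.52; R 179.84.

n(L) = 83600 / 280.52 = 298.0 mol
n(R) = (1/3) × 298.0 = 99.33 mol
mass = 99.33 × 179.84 = 17860 g

17900 g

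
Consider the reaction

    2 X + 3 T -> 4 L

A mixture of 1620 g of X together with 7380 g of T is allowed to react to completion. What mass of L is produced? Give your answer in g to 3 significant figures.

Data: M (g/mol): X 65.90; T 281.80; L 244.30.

n(X) = 1620 / 65.90 = 24.58 mol
n(T) = 7380 / 281.80 = 26.19 mol
n/ν → X: 12.29, T: 8.730; T is limiting.
n(L) = (4/3) × 26.19 = 34.92 mol
mass = 34.92 × 244.30 = 8531 g

8530 g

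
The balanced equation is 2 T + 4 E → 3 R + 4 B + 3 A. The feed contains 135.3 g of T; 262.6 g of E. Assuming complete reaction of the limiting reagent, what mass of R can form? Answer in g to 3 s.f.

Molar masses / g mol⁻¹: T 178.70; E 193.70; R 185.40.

189 g

n(T) = 135.3 / 178.70 = 0.7571 mol
n(E) = 262.6 / 193.70 = 1.356 mol
n/ν for T = 0.7571/2 = 0.3786
n/ν for E = 1.356/4 = 0.3390
Smallest n/ν is E → limiting reagent.
n(R) = (3/4) × 1.356 = 1.017 mol
mass = 1.017 × 185.40 = 188.6 g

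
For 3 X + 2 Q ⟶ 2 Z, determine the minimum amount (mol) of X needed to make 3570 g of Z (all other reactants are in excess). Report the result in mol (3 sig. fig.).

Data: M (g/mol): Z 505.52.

10.6 mol

n(Z) = 3570 / 505.52 = 7.062 mol
n(X) = (3/2) × 7.062 = 10.59 mol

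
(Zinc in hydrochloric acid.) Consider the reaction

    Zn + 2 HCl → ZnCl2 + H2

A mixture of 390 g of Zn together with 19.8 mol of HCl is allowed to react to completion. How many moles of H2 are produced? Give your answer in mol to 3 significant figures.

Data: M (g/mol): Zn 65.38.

n(Zn) = 390.0 / 65.38 = 5.965 mol
n(HCl) = 19.80 mol
n/ν → Zn: 5.965, HCl: 9.900; Zn is limiting.
n(H2) = (1/1) × 5.965 = 5.965 mol

5.97 mol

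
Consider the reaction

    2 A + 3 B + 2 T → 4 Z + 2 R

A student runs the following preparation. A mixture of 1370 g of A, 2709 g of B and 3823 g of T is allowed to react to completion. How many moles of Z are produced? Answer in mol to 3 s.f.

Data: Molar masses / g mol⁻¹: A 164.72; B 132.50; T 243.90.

n(A) = 1370 / 164.72 = 8.317 mol
n(B) = 2709 / 132.50 = 20.45 mol
n(T) = 3823 / 243.90 = 15.67 mol
n/ν for A = 8.317/2 = 4.159
n/ν for B = 20.45/3 = 6.817
n/ν for T = 15.67/2 = 7.835
Smallest n/ν is A → limiting reagent.
n(Z) = (4/2) × 8.317 = 16.63 mol

16.6 mol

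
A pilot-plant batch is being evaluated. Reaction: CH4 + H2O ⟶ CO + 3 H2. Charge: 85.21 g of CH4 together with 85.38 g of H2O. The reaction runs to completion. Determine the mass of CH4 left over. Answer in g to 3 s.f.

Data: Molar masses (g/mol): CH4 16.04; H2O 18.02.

9.21 g

n(CH4) = 85.21 / 16.04 = 5.312 mol
n(H2O) = 85.38 / 18.02 = 4.738 mol
n/ν → CH4: 5.312, H2O: 4.738; H2O is limiting.
CH4 consumed = (1/1) × 4.738 = 4.738 mol
CH4 remaining = 5.312 − 4.738 = 0.5740 mol
mass = 0.5740 × 16.04 = 9.207 g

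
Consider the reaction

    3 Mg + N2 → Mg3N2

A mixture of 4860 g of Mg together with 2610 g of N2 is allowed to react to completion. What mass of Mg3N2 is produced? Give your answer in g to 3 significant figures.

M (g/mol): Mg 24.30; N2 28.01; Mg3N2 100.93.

n(Mg) = 4860 / 24.30 = 200.0 mol
n(N2) = 2610 / 28.01 = 93.18 mol
n/ν → Mg: 66.67, N2: 93.18; Mg is limiting.
n(Mg3N2) = (1/3) × 200.0 = 66.67 mol
mass = 66.67 × 100.93 = 6729 g

6730 g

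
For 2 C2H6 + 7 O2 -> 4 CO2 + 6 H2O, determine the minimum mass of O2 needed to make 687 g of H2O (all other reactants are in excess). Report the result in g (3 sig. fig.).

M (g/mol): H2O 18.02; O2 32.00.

n(H2O) = 687 / 18.02 = 38.12 mol
n(O2) = (7/6) × 38.12 = 44.47 mol
mass = 44.47 × 32.00 = 1423 g

1420 g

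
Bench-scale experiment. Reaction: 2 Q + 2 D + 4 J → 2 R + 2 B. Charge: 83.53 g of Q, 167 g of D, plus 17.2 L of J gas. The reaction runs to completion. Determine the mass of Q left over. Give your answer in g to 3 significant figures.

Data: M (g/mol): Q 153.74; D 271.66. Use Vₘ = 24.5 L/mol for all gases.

29.6 g

n(Q) = 83.53 / 153.74 = 0.5433 mol
n(D) = 167.0 / 271.66 = 0.6147 mol
n(J) = 17.20 / 24.5 = 0.7020 mol
n/ν for Q = 0.5433/2 = 0.2717
n/ν for D = 0.6147/2 = 0.3074
n/ν for J = 0.7020/4 = 0.1755
Smallest n/ν is J → limiting reagent.
Q consumed = (2/4) × 0.7020 = 0.3510 mol
Q remaining = 0.5433 − 0.3510 = 0.1923 mol
mass = 0.1923 × 153.74 = 29.56 g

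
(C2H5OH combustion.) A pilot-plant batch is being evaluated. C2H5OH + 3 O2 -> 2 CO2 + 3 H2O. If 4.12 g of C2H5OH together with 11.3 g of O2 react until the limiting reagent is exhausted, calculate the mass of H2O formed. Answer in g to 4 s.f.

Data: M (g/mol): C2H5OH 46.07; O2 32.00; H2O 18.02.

n(C2H5OH) = 4.120 / 46.07 = 0.08943 mol
n(O2) = 11.30 / 32.00 = 0.3531 mol
n/ν → C2H5OH: 0.08943, O2: 0.1177; C2H5OH is limiting.
n(H2O) = (3/1) × 0.08943 = 0.2683 mol
mass = 0.2683 × 18.02 = 4.835 g

4.835 g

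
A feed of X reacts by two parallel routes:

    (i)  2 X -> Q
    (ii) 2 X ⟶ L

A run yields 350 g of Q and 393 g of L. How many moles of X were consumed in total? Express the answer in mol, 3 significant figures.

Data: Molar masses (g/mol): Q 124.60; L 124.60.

n(Q) = 350 / 124.60 = 2.809 mol
n(L) = 393 / 124.60 = 3.154 mol
n(X) via (i) = (2/1)×2.809 = 5.618 mol
n(X) via (ii) = (2/1)×3.154 = 6.308 mol
total n(X) = 5.618 + 6.308 = 11.93 mol

11.9 mol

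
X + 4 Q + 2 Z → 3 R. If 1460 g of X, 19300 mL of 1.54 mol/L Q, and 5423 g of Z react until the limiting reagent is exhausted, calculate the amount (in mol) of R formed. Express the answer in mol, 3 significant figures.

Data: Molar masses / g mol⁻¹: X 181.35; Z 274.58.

22.3 mol

n(X) = 1460 / 181.35 = 8.051 mol
n(Q) = 1.54 × 19300/1000 = 29.72 mol
n(Z) = 5423 / 274.58 = 19.75 mol
n/ν → X: 8.051, Q: 7.430, Z: 9.875; Q is limiting.
n(R) = (3/4) × 29.72 = 22.29 mol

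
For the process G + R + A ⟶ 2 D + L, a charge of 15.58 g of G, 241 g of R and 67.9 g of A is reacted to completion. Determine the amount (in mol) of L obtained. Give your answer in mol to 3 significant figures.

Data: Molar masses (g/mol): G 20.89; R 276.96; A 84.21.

0.746 mol

n(G) = 15.58 / 20.89 = 0.7458 mol
n(R) = 241.0 / 276.96 = 0.8702 mol
n(A) = 67.90 / 84.21 = 0.8063 mol
n/ν for G = 0.7458/1 = 0.7458
n/ν for R = 0.8702/1 = 0.8702
n/ν for A = 0.8063/1 = 0.8063
Smallest n/ν is G → limiting reagent.
n(L) = (1/1) × 0.7458 = 0.7458 mol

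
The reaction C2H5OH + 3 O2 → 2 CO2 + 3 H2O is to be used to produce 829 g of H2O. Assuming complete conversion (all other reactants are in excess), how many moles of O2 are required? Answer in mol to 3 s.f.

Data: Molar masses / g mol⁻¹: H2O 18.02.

46.0 mol

n(H2O) = 829 / 18.02 = 46.00 mol
n(O2) = (3/3) × 46.00 = 46.00 mol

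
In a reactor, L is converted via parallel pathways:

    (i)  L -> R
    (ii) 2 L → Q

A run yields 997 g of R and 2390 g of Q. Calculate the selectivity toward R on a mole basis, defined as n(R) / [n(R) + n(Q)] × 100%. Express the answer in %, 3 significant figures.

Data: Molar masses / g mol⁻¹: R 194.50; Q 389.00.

n(R) = 997 / 194.50 = 5.126 mol
n(Q) = 2390 / 389.00 = 6.144 mol
selectivity = 5.126/(5.126+6.144) × 100 = 45.48 %

45.5 %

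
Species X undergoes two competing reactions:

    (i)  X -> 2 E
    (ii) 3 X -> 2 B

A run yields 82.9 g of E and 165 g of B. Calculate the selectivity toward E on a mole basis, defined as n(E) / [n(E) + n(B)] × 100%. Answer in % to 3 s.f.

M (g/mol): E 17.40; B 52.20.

60.1 %

n(E) = 82.9 / 17.40 = 4.764 mol
n(B) = 165 / 52.20 = 3.161 mol
selectivity = 4.764/(4.764+3.161) × 100 = 60.11 %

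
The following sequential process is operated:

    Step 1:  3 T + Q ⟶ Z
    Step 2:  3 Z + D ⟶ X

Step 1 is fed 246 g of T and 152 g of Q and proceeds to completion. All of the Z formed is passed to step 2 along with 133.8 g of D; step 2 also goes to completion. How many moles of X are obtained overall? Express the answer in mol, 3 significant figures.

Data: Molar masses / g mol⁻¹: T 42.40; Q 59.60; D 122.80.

0.645 mol

Step 1:
n(T) = 246.0 / 42.40 = 5.802 mol
n(Q) = 152.0 / 59.60 = 2.550 mol
n/ν for T = 5.802/3 = 1.934
n/ν for Q = 2.550/1 = 2.550
Smallest n/ν is T → limiting reagent.
n(Z) produced = (1/3) × 5.802 = 1.934 mol
Step 2:
n(Z) available = 1.934 mol
n(D) = 133.8 / 122.80 = 1.090 mol
n/ν for Z = 1.934/3 = 0.6447
n/ν for D = 1.090/1 = 1.090
Smallest n/ν is Z → limiting reagent.
n(X) = (1/3) × 1.934 = 0.6447 mol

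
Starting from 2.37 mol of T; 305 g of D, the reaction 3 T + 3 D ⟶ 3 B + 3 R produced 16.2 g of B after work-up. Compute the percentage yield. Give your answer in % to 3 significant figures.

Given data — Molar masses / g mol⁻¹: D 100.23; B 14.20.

48.1 %

n(T) = 2.370 mol
n(D) = 305.0 / 100.23 = 3.043 mol
n/ν for T = 2.370/3 = 0.7900
n/ν for D = 3.043/3 = 1.014
Smallest n/ν is T → limiting reagent.
theoretical n(B) = (3/3) × 2.370 = 2.370 mol → 33.65 g
% yield = 16.2 / 33.65 × 100 = 48.14 %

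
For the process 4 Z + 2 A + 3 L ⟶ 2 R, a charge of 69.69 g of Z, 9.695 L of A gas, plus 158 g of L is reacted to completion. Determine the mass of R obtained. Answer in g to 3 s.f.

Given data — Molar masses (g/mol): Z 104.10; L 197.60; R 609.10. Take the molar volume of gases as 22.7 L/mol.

204 g

n(Z) = 69.69 / 104.10 = 0.6695 mol
n(A) = 9.695 / 22.7 = 0.4271 mol
n(L) = 158.0 / 197.60 = 0.7996 mol
n/ν → Z: 0.1674, A: 0.2136, L: 0.2665; Z is limiting.
n(R) = (2/4) × 0.6695 = 0.3348 mol
mass = 0.3348 × 609.10 = 203.9 g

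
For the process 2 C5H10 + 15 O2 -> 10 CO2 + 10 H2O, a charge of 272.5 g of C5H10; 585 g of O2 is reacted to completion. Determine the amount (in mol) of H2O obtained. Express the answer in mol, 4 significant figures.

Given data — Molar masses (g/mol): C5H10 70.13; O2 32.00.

n(C5H10) = 272.5 / 70.13 = 3.886 mol
n(O2) = 585.0 / 32.00 = 18.28 mol
n/ν for C5H10 = 3.886/2 = 1.943
n/ν for O2 = 18.28/15 = 1.219
Smallest n/ν is O2 → limiting reagent.
n(H2O) = (10/15) × 18.28 = 12.19 mol

12.19 mol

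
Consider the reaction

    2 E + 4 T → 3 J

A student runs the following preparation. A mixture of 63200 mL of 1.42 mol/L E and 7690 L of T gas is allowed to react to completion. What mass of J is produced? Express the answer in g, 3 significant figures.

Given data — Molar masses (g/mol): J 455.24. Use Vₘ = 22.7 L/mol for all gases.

61300 g

n(E) = 1.42 × 63200/1000 = 89.74 mol
n(T) = 7690 / 22.7 = 338.8 mol
n/ν for E = 89.74/2 = 44.87
n/ν for T = 338.8/4 = 84.70
Smallest n/ν is E → limiting reagent.
n(J) = (3/2) × 89.74 = 134.6 mol
mass = 134.6 × 455.24 = 61280 g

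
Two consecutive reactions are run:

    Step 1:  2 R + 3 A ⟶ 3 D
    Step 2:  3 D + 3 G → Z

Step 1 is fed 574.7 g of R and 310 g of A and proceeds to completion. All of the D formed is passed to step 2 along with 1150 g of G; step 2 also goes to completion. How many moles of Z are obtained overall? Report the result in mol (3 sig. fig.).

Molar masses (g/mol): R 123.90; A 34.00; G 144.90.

Step 1:
n(R) = 574.7 / 123.90 = 4.638 mol
n(A) = 310.0 / 34.00 = 9.118 mol
n/ν → R: 2.319, A: 3.039; R is limiting.
n(D) produced = (3/2) × 4.638 = 6.957 mol
Step 2:
n(D) available = 6.957 mol
n(G) = 1150 / 144.90 = 7.937 mol
n/ν → D: 2.319, G: 2.646; D is limiting.
n(Z) = (1/3) × 6.957 = 2.319 mol

2.32 mol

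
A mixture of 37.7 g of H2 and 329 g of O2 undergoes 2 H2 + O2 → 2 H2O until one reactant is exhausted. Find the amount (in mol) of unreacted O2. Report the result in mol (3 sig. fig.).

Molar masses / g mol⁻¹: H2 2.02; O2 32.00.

0.950 mol

n(H2) = 37.70 / 2.02 = 18.66 mol
n(O2) = 329.0 / 32.00 = 10.28 mol
n/ν for H2 = 18.66/2 = 9.330
n/ν for O2 = 10.28/1 = 10.28
Smallest n/ν is H2 → limiting reagent.
O2 consumed = (1/2) × 18.66 = 9.330 mol
O2 remaining = 10.28 − 9.330 = 0.9500 mol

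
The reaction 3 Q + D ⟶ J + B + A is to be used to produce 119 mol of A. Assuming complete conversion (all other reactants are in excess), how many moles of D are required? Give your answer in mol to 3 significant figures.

119 mol

n(A) = 119.0 mol
n(D) = (1/1) × 119.0 = 119.0 mol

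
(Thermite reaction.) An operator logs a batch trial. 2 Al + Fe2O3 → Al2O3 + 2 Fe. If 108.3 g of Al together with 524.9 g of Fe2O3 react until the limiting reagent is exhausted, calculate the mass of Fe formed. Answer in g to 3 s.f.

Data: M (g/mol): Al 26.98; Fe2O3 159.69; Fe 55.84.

n(Al) = 108.3 / 26.98 = 4.014 mol
n(Fe2O3) = 524.9 / 159.69 = 3.287 mol
n/ν for Al = 4.014/2 = 2.007
n/ν for Fe2O3 = 3.287/1 = 3.287
Smallest n/ν is Al → limiting reagent.
n(Fe) = (2/2) × 4.014 = 4.014 mol
mass = 4.014 × 55.84 = 224.1 g

224 g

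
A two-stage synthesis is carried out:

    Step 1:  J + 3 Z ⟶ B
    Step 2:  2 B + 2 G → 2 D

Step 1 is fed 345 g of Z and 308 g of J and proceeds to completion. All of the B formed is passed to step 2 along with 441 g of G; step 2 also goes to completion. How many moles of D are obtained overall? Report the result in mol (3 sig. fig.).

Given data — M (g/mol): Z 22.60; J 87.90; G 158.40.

Step 1:
n(Z) = 345.0 / 22.60 = 15.27 mol
n(J) = 308.0 / 87.90 = 3.504 mol
n/ν for Z = 15.27/3 = 5.090
n/ν for J = 3.504/1 = 3.504
Smallest n/ν is J → limiting reagent.
n(B) produced = (1/1) × 3.504 = 3.504 mol
Step 2:
n(B) available = 3.504 mol
n(G) = 441.0 / 158.40 = 2.784 mol
n/ν for B = 3.504/2 = 1.752
n/ν for G = 2.784/2 = 1.392
Smallest n/ν is G → limiting reagent.
n(D) = (2/2) × 2.784 = 2.784 mol

2.78 mol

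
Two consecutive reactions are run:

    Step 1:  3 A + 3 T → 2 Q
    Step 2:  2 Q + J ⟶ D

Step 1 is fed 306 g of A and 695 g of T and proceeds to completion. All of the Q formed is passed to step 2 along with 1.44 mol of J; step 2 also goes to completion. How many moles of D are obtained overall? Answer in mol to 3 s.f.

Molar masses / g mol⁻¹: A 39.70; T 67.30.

1.44 mol

Step 1:
n(A) = 306.0 / 39.70 = 7.708 mol
n(T) = 695.0 / 67.30 = 10.33 mol
n/ν for A = 7.708/3 = 2.569
n/ν for T = 10.33/3 = 3.443
Smallest n/ν is A → limiting reagent.
n(Q) produced = (2/3) × 7.708 = 5.139 mol
Step 2:
n(Q) available = 5.139 mol
n(J) = 1.440 mol
n/ν for Q = 5.139/2 = 2.570
n/ν for J = 1.440/1 = 1.440
Smallest n/ν is J → limiting reagent.
n(D) = (1/1) × 1.440 = 1.440 mol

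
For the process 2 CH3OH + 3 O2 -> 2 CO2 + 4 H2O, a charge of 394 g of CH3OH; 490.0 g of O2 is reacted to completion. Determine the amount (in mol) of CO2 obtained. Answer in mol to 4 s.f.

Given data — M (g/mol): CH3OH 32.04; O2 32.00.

n(CH3OH) = 394.0 / 32.04 = 12.30 mol
n(O2) = 490.0 / 32.00 = 15.31 mol
n/ν → CH3OH: 6.150, O2: 5.103; O2 is limiting.
n(CO2) = (2/3) × 15.31 = 10.21 mol

10.21 mol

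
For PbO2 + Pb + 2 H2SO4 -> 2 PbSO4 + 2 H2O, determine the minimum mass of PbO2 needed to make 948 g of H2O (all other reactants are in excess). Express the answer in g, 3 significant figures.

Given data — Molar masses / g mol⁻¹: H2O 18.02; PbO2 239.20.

6290 g

n(H2O) = 948 / 18.02 = 52.61 mol
n(PbO2) = (1/2) × 52.61 = 26.31 mol
mass = 26.31 × 239.20 = 6293 g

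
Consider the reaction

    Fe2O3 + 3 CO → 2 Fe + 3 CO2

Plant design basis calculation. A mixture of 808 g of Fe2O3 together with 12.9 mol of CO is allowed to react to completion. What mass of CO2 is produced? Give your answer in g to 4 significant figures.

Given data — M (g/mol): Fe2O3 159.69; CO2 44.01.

n(Fe2O3) = 808.0 / 159.69 = 5.060 mol
n(CO) = 12.90 mol
n/ν → Fe2O3: 5.060, CO: 4.300; CO is limiting.
n(CO2) = (3/3) × 12.90 = 12.90 mol
mass = 12.90 × 44.01 = 567.7 g

567.7 g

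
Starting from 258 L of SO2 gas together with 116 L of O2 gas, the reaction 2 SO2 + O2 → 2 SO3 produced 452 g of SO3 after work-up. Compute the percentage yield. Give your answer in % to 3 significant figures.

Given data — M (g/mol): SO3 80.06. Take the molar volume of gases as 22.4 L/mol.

54.5 %

n(SO2) = 258.0 / 22.4 = 11.52 mol
n(O2) = 116.0 / 22.4 = 5.179 mol
n/ν for SO2 = 11.52/2 = 5.760
n/ν for O2 = 5.179/1 = 5.179
Smallest n/ν is O2 → limiting reagent.
theoretical n(SO3) = (2/1) × 5.179 = 10.36 mol → 829.4 g
% yield = 452 / 829.4 × 100 = 54.50 %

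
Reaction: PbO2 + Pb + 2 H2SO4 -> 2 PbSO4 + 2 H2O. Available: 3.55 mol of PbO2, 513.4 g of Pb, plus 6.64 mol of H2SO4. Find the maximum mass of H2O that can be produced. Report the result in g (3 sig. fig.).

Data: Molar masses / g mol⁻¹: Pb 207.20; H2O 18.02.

n(PbO2) = 3.550 mol
n(Pb) = 513.4 / 207.20 = 2.478 mol
n(H2SO4) = 6.640 mol
n/ν for PbO2 = 3.550/1 = 3.550
n/ν for Pb = 2.478/1 = 2.478
n/ν for H2SO4 = 6.640/2 = 3.320
Smallest n/ν is Pb → limiting reagent.
n(H2O) = (2/1) × 2.478 = 4.956 mol
mass = 4.956 × 18.02 = 89.31 g

89.3 g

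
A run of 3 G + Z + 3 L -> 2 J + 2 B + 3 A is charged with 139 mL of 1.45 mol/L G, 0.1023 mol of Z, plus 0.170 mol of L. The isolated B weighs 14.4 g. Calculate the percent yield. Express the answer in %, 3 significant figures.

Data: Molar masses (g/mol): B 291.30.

n(G) = 1.45 × 139.0/1000 = 0.2016 mol
n(Z) = 0.1023 mol
n(L) = 0.1700 mol
n/ν → G: 0.06720, Z: 0.1023, L: 0.05667; L is limiting.
theoretical n(B) = (2/3) × 0.1700 = 0.1133 mol → 33.00 g
% yield = 14.4 / 33.00 × 100 = 43.64 %

43.6 %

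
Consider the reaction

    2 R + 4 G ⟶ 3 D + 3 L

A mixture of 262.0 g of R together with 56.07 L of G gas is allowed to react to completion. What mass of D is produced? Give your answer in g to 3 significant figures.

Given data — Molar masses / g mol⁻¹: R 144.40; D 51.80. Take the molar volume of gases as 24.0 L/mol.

n(R) = 262.0 / 144.40 = 1.814 mol
n(G) = 56.07 / 24.0 = 2.336 mol
n/ν → R: 0.9070, G: 0.5840; G is limiting.
n(D) = (3/4) × 2.336 = 1.752 mol
mass = 1.752 × 51.80 = 90.75 g

90.8 g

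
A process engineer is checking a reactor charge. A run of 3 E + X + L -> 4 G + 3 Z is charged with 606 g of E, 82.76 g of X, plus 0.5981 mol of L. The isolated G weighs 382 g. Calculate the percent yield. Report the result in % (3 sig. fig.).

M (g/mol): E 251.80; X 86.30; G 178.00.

n(E) = 606.0 / 251.80 = 2.407 mol
n(X) = 82.76 / 86.30 = 0.9590 mol
n(L) = 0.5981 mol
n/ν for E = 2.407/3 = 0.8023
n/ν for X = 0.9590/1 = 0.9590
n/ν for L = 0.5981/1 = 0.5981
Smallest n/ν is L → limiting reagent.
theoretical n(G) = (4/1) × 0.5981 = 2.392 mol → 425.8 g
% yield = 382 / 425.8 × 100 = 89.71 %

89.7 %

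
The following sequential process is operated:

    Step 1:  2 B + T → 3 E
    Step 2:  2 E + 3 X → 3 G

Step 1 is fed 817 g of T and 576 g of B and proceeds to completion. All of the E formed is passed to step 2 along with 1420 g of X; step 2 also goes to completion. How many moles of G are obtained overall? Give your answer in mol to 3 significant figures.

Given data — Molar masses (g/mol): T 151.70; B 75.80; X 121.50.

Step 1:
n(T) = 817.0 / 151.70 = 5.386 mol
n(B) = 576.0 / 75.80 = 7.599 mol
n/ν for T = 5.386/1 = 5.386
n/ν for B = 7.599/2 = 3.800
Smallest n/ν is B → limiting reagent.
n(E) produced = (3/2) × 7.599 = 11.40 mol
Step 2:
n(E) available = 11.40 mol
n(X) = 1420 / 121.50 = 11.69 mol
n/ν for E = 11.40/2 = 5.700
n/ν for X = 11.69/3 = 3.897
Smallest n/ν is X → limiting reagent.
n(G) = (3/3) × 11.69 = 11.69 mol

11.7 mol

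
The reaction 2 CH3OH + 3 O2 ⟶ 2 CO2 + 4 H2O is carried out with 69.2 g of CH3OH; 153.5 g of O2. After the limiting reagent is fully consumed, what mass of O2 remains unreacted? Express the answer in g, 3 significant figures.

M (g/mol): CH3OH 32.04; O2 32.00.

n(CH3OH) = 69.20 / 32.04 = 2.160 mol
n(O2) = 153.5 / 32.00 = 4.797 mol
n/ν for CH3OH = 2.160/2 = 1.080
n/ν for O2 = 4.797/3 = 1.599
Smallest n/ν is CH3OH → limiting reagent.
O2 consumed = (3/2) × 2.160 = 3.240 mol
O2 remaining = 4.797 − 3.240 = 1.557 mol
mass = 1.557 × 32.00 = 49.82 g

49.8 g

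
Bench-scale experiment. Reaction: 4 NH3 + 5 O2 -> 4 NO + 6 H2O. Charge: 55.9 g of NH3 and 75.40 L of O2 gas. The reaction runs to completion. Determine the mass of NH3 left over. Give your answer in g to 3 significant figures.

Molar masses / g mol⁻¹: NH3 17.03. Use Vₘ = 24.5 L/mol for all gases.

n(NH3) = 55.90 / 17.03 = 3.282 mol
n(O2) = 75.40 / 24.5 = 3.078 mol
n/ν → NH3: 0.8205, O2: 0.6156; O2 is limiting.
NH3 consumed = (4/5) × 3.078 = 2.462 mol
NH3 remaining = 3.282 − 2.462 = 0.8200 mol
mass = 0.8200 × 17.03 = 13.96 g

14.0 g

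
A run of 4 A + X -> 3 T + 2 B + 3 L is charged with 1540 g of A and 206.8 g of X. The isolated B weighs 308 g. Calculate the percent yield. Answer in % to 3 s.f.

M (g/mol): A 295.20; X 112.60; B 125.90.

93.8 %

n(A) = 1540 / 295.20 = 5.217 mol
n(X) = 206.8 / 112.60 = 1.837 mol
n/ν for A = 5.217/4 = 1.304
n/ν for X = 1.837/1 = 1.837
Smallest n/ν is A → limiting reagent.
theoretical n(B) = (2/4) × 5.217 = 2.609 mol → 328.5 g
% yield = 308 / 328.5 × 100 = 93.76 %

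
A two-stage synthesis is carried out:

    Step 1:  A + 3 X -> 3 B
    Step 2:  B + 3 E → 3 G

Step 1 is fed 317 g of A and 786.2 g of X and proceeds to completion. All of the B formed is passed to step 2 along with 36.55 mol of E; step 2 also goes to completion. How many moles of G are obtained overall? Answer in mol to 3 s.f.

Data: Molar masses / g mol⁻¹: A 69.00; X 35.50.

Step 1:
n(A) = 317.0 / 69.00 = 4.594 mol
n(X) = 786.2 / 35.50 = 22.15 mol
n/ν for A = 4.594/1 = 4.594
n/ν for X = 22.15/3 = 7.383
Smallest n/ν is A → limiting reagent.
n(B) produced = (3/1) × 4.594 = 13.78 mol
Step 2:
n(B) available = 13.78 mol
n(E) = 36.55 mol
n/ν for B = 13.78/1 = 13.78
n/ν for E = 36.55/3 = 12.18
Smallest n/ν is E → limiting reagent.
n(G) = (3/3) × 36.55 = 36.55 mol

36.6 mol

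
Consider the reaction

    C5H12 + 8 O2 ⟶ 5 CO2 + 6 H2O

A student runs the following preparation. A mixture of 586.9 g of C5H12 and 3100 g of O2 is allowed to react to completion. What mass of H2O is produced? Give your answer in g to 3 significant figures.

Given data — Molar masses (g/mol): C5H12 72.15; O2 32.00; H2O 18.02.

879 g

n(C5H12) = 586.9 / 72.15 = 8.134 mol
n(O2) = 3100 / 32.00 = 96.88 mol
n/ν for C5H12 = 8.134/1 = 8.134
n/ν for O2 = 96.88/8 = 12.11
Smallest n/ν is C5H12 → limiting reagent.
n(H2O) = (6/1) × 8.134 = 48.80 mol
mass = 48.80 × 18.02 = 879.4 g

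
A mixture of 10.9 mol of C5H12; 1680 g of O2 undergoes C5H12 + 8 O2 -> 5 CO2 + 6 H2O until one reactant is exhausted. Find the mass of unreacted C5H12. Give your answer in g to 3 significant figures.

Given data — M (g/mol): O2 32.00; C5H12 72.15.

n(C5H12) = 10.90 mol
n(O2) = 1680 / 32.00 = 52.50 mol
n/ν → C5H12: 10.90, O2: 6.563; O2 is limiting.
C5H12 consumed = (1/8) × 52.50 = 6.563 mol
C5H12 remaining = 10.90 − 6.563 = 4.337 mol
mass = 4.337 × 72.15 = 312.9 g

313 g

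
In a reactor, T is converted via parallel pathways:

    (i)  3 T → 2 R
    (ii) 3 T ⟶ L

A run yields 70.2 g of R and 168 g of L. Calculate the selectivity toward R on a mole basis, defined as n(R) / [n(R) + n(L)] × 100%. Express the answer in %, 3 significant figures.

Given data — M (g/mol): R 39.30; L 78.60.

n(R) = 70.2 / 39.30 = 1.786 mol
n(L) = 168 / 78.60 = 2.137 mol
selectivity = 1.786/(1.786+2.137) × 100 = 45.53 %

45.5 %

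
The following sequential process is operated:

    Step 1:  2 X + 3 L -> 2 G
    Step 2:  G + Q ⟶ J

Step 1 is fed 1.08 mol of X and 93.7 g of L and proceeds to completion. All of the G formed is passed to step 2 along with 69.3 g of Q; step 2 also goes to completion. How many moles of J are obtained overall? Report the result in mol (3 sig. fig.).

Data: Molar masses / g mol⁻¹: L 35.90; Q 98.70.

0.702 mol

Step 1:
n(X) = 1.080 mol
n(L) = 93.70 / 35.90 = 2.610 mol
n/ν for X = 1.080/2 = 0.5400
n/ν for L = 2.610/3 = 0.8700
Smallest n/ν is X → limiting reagent.
n(G) produced = (2/2) × 1.080 = 1.080 mol
Step 2:
n(G) available = 1.080 mol
n(Q) = 69.30 / 98.70 = 0.7021 mol
n/ν for G = 1.080/1 = 1.080
n/ν for Q = 0.7021/1 = 0.7021
Smallest n/ν is Q → limiting reagent.
n(J) = (1/1) × 0.7021 = 0.7021 mol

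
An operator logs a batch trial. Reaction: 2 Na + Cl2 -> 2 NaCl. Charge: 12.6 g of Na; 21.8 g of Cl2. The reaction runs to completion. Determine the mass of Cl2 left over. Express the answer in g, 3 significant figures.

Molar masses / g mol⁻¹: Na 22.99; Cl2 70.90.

2.37 g

n(Na) = 12.60 / 22.99 = 0.5481 mol
n(Cl2) = 21.80 / 70.90 = 0.3075 mol
n/ν for Na = 0.5481/2 = 0.2741
n/ν for Cl2 = 0.3075/1 = 0.3075
Smallest n/ν is Na → limiting reagent.
Cl2 consumed = (1/2) × 0.5481 = 0.2741 mol
Cl2 remaining = 0.3075 − 0.2741 = 0.03340 mol
mass = 0.03340 × 70.90 = 2.368 g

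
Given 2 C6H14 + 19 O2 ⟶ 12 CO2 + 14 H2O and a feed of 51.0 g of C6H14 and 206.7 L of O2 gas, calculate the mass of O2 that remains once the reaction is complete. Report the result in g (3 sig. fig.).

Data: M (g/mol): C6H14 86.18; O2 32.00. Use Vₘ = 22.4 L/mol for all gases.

115 g

n(C6H14) = 51.00 / 86.18 = 0.5918 mol
n(O2) = 206.7 / 22.4 = 9.228 mol
n/ν → C6H14: 0.2959, O2: 0.4857; C6H14 is limiting.
O2 consumed = (19/2) × 0.5918 = 5.622 mol
O2 remaining = 9.228 − 5.622 = 3.606 mol
mass = 3.606 × 32.00 = 115.4 g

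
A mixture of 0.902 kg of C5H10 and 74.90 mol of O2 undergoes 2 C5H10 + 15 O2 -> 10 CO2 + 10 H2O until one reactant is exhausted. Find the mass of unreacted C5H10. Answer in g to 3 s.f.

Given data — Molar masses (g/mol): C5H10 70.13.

202 g

n(C5H10) = 0.9020×1000 / 70.13 = 12.86 mol
n(O2) = 74.90 mol
n/ν → C5H10: 6.430, O2: 4.993; O2 is limiting.
C5H10 consumed = (2/15) × 74.90 = 9.987 mol
C5H10 remaining = 12.86 − 9.987 = 2.873 mol
mass = 2.873 × 70.13 = 201.5 g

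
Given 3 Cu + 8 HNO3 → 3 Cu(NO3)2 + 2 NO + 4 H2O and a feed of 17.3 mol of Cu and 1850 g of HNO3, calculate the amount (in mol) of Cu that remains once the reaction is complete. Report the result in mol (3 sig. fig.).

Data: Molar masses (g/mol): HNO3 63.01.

6.29 mol

n(Cu) = 17.30 mol
n(HNO3) = 1850 / 63.01 = 29.36 mol
n/ν → Cu: 5.767, HNO3: 3.670; HNO3 is limiting.
Cu consumed = (3/8) × 29.36 = 11.01 mol
Cu remaining = 17.30 − 11.01 = 6.290 mol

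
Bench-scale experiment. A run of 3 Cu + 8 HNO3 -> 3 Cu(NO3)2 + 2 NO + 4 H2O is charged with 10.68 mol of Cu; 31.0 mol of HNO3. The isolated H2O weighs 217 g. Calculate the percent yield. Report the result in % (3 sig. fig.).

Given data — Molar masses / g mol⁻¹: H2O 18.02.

n(Cu) = 10.68 mol
n(HNO3) = 31.00 mol
n/ν for Cu = 10.68/3 = 3.560
n/ν for HNO3 = 31.00/8 = 3.875
Smallest n/ν is Cu → limiting reagent.
theoretical n(H2O) = (4/3) × 10.68 = 14.24 mol → 256.6 g
% yield = 217 / 256.6 × 100 = 84.57 %

84.6 %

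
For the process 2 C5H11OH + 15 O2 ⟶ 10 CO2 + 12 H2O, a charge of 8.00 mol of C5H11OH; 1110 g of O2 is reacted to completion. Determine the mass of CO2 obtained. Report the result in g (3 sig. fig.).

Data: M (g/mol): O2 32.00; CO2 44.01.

1020 g

n(C5H11OH) = 8.000 mol
n(O2) = 1110 / 32.00 = 34.69 mol
n/ν → C5H11OH: 4.000, O2: 2.313; O2 is limiting.
n(CO2) = (10/15) × 34.69 = 23.13 mol
mass = 23.13 × 44.01 = 1018 g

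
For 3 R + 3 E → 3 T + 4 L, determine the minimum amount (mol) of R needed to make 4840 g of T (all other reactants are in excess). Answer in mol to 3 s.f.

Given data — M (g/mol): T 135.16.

n(T) = 4840 / 135.16 = 35.81 mol
n(R) = (3/3) × 35.81 = 35.81 mol

35.8 mol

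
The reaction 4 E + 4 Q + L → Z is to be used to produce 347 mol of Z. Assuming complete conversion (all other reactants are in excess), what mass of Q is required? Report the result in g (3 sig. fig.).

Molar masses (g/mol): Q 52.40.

72700 g

n(Z) = 347.0 mol
n(Q) = (4/1) × 347.0 = 1388 mol
mass = 1388 × 52.40 = 72730 g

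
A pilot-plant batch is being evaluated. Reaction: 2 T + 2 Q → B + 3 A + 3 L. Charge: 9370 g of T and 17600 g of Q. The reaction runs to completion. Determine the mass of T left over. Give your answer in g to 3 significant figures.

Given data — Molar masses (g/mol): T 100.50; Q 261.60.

n(T) = 9370 / 100.50 = 93.23 mol
n(Q) = 17600 / 261.60 = 67.28 mol
n/ν for T = 93.23/2 = 46.62
n/ν for Q = 67.28/2 = 33.64
Smallest n/ν is Q → limiting reagent.
T consumed = (2/2) × 67.28 = 67.28 mol
T remaining = 93.23 − 67.28 = 25.95 mol
mass = 25.95 × 100.50 = 2608 g

2610 g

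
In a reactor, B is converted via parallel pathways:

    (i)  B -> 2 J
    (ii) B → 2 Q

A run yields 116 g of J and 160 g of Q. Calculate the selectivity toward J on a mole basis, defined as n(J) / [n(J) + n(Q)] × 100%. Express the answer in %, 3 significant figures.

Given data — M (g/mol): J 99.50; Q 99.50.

42.0 %

n(J) = 116 / 99.50 = 1.166 mol
n(Q) = 160 / 99.50 = 1.608 mol
selectivity = 1.166/(1.166+1.608) × 100 = 42.03 %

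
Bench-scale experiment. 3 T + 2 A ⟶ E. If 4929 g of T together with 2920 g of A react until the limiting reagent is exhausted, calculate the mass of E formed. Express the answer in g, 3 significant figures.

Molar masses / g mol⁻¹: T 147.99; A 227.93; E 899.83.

n(T) = 4929 / 147.99 = 33.31 mol
n(A) = 2920 / 227.93 = 12.81 mol
n/ν for T = 33.31/3 = 11.10
n/ν for A = 12.81/2 = 6.405
Smallest n/ν is A → limiting reagent.
n(E) = (1/2) × 12.81 = 6.405 mol
mass = 6.405 × 899.83 = 5763 g

5760 g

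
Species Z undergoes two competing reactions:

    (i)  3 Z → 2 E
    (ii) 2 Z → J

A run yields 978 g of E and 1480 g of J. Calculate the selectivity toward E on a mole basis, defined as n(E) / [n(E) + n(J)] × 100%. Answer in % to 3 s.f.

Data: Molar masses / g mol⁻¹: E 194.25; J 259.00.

46.8 %

n(E) = 978 / 194.25 = 5.035 mol
n(J) = 1480 / 259.00 = 5.714 mol
selectivity = 5.035/(5.035+5.714) × 100 = 46.84 %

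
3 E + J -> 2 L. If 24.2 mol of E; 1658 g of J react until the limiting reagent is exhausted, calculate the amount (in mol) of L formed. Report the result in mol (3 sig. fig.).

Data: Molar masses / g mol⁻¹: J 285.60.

11.6 mol

n(E) = 24.20 mol
n(J) = 1658 / 285.60 = 5.805 mol
n/ν → E: 8.067, J: 5.805; J is limiting.
n(L) = (2/1) × 5.805 = 11.61 mol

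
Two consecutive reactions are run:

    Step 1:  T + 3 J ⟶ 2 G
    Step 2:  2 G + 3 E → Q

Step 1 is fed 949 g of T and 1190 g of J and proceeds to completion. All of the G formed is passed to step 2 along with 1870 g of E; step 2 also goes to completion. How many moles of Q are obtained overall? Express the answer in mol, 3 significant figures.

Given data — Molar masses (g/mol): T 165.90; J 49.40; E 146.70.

4.25 mol

Step 1:
n(T) = 949.0 / 165.90 = 5.720 mol
n(J) = 1190 / 49.40 = 24.09 mol
n/ν → T: 5.720, J: 8.030; T is limiting.
n(G) produced = (2/1) × 5.720 = 11.44 mol
Step 2:
n(G) available = 11.44 mol
n(E) = 1870 / 146.70 = 12.75 mol
n/ν → G: 5.720, E: 4.250; E is limiting.
n(Q) = (1/3) × 12.75 = 4.250 mol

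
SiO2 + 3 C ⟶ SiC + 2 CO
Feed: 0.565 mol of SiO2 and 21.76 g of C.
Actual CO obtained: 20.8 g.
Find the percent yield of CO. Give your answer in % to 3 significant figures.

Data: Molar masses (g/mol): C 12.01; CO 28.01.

n(SiO2) = 0.5650 mol
n(C) = 21.76 / 12.01 = 1.812 mol
n/ν → SiO2: 0.5650, C: 0.6040; SiO2 is limiting.
theoretical n(CO) = (2/1) × 0.5650 = 1.130 mol → 31.65 g
% yield = 20.8 / 31.65 × 100 = 65.72 %

65.7 %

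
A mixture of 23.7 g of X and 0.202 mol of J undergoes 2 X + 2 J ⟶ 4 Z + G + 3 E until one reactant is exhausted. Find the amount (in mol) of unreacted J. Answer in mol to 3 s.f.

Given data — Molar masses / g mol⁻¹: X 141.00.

n(X) = 23.70 / 141.00 = 0.1681 mol
n(J) = 0.2020 mol
n/ν → X: 0.08405, J: 0.1010; X is limiting.
J consumed = (2/2) × 0.1681 = 0.1681 mol
J remaining = 0.2020 − 0.1681 = 0.03390 mol

0.0339 mol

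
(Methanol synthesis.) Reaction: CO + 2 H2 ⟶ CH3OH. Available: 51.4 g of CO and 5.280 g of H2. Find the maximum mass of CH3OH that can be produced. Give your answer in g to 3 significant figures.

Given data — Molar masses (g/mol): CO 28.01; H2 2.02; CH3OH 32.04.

n(CO) = 51.40 / 28.01 = 1.835 mol
n(H2) = 5.280 / 2.02 = 2.614 mol
n/ν for CO = 1.835/1 = 1.835
n/ν for H2 = 2.614/2 = 1.307
Smallest n/ν is H2 → limiting reagent.
n(CH3OH) = (1/2) × 2.614 = 1.307 mol
mass = 1.307 × 32.04 = 41.88 g

41.9 g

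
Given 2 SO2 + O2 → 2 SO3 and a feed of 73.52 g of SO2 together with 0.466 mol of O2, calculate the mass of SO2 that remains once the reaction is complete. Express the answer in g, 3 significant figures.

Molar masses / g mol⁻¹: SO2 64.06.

n(SO2) = 73.52 / 64.06 = 1.148 mol
n(O2) = 0.4660 mol
n/ν for SO2 = 1.148/2 = 0.5740
n/ν for O2 = 0.4660/1 = 0.4660
Smallest n/ν is O2 → limiting reagent.
SO2 consumed = (2/1) × 0.4660 = 0.9320 mol
SO2 remaining = 1.148 − 0.9320 = 0.2160 mol
mass = 0.2160 × 64.06 = 13.84 g

13.8 g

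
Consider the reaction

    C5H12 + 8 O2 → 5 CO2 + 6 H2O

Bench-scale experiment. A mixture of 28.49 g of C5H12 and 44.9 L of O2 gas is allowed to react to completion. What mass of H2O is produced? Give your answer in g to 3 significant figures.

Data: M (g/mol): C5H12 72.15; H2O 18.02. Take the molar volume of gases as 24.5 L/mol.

n(C5H12) = 28.49 / 72.15 = 0.3949 mol
n(O2) = 44.90 / 24.5 = 1.833 mol
n/ν for C5H12 = 0.3949/1 = 0.3949
n/ν for O2 = 1.833/8 = 0.2291
Smallest n/ν is O2 → limiting reagent.
n(H2O) = (6/8) × 1.833 = 1.375 mol
mass = 1.375 × 18.02 = 24.78 g

24.8 g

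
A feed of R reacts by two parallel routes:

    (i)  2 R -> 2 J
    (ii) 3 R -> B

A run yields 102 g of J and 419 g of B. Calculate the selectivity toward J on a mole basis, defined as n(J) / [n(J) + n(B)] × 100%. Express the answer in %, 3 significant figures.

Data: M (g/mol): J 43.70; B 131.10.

n(J) = 102 / 43.70 = 2.334 mol
n(B) = 419 / 131.10 = 3.196 mol
selectivity = 2.334/(2.334+3.196) × 100 = 42.21 %

42.2 %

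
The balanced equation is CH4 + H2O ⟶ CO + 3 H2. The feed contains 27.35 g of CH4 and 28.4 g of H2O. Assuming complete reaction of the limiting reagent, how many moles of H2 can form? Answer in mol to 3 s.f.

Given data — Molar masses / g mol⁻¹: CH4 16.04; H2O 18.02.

4.73 mol

n(CH4) = 27.35 / 16.04 = 1.705 mol
n(H2O) = 28.40 / 18.02 = 1.576 mol
n/ν for CH4 = 1.705/1 = 1.705
n/ν for H2O = 1.576/1 = 1.576
Smallest n/ν is H2O → limiting reagent.
n(H2) = (3/1) × 1.576 = 4.728 mol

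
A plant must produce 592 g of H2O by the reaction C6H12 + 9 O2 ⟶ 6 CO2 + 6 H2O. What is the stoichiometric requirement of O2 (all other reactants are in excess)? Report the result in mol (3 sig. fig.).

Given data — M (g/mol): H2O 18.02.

n(H2O) = 592 / 18.02 = 32.85 mol
n(O2) = (9/6) × 32.85 = 49.28 mol

49.3 mol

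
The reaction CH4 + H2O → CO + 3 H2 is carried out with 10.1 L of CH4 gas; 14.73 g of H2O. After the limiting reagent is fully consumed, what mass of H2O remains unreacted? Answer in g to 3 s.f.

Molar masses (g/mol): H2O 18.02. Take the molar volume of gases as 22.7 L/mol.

n(CH4) = 10.10 / 22.7 = 0.4449 mol
n(H2O) = 14.73 / 18.02 = 0.8174 mol
n/ν → CH4: 0.4449, H2O: 0.8174; CH4 is limiting.
H2O consumed = (1/1) × 0.4449 = 0.4449 mol
H2O remaining = 0.8174 − 0.4449 = 0.3725 mol
mass = 0.3725 × 18.02 = 6.712 g

6.71 g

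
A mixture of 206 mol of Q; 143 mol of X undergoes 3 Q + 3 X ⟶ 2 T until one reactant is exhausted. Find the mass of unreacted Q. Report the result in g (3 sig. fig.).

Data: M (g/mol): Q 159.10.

10000 g

n(Q) = 206.0 mol
n(X) = 143.0 mol
n/ν → Q: 68.67, X: 47.67; X is limiting.
Q consumed = (3/3) × 143.0 = 143.0 mol
Q remaining = 206.0 − 143.0 = 63.00 mol
mass = 63.00 × 159.10 = 10020 g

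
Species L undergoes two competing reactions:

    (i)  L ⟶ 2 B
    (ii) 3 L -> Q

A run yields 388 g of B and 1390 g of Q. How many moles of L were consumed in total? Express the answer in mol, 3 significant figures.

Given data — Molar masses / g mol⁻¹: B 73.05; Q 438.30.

12.2 mol

n(B) = 388 / 73.05 = 5.311 mol
n(Q) = 1390 / 438.30 = 3.171 mol
n(L) via (i) = (1/2)×5.311 = 2.656 mol
n(L) via (ii) = (3/1)×3.171 = 9.513 mol
total n(L) = 2.656 + 9.513 = 12.17 mol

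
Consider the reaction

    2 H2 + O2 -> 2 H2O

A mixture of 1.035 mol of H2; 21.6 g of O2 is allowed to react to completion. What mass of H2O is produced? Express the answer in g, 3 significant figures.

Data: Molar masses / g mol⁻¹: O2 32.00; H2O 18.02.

n(H2) = 1.035 mol
n(O2) = 21.60 / 32.00 = 0.6750 mol
n/ν for H2 = 1.035/2 = 0.5175
n/ν for O2 = 0.6750/1 = 0.6750
Smallest n/ν is H2 → limiting reagent.
n(H2O) = (2/2) × 1.035 = 1.035 mol
mass = 1.035 × 18.02 = 18.65 g

18.7 g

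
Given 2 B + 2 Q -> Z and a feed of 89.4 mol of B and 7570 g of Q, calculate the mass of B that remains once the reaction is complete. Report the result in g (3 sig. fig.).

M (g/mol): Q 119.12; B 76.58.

1980 g

n(B) = 89.40 mol
n(Q) = 7570 / 119.12 = 63.55 mol
n/ν → B: 44.70, Q: 31.78; Q is limiting.
B consumed = (2/2) × 63.55 = 63.55 mol
B remaining = 89.40 − 63.55 = 25.85 mol
mass = 25.85 × 76.58 = 1980 g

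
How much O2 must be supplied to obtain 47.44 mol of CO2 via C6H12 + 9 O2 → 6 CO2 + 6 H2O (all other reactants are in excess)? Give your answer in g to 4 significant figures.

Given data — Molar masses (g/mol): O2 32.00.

2277 g

n(CO2) = 47.44 mol
n(O2) = (9/6) × 47.44 = 71.16 mol
mass = 71.16 × 32.00 = 2277 g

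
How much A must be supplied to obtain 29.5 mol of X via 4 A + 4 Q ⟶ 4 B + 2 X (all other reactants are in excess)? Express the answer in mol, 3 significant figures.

n(X) = 29.50 mol
n(A) = (4/2) × 29.50 = 59.00 mol

59.0 mol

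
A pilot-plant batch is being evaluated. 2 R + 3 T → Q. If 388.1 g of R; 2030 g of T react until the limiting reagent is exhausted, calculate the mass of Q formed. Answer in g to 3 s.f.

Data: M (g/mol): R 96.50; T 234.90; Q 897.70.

1810 g

n(R) = 388.1 / 96.50 = 4.022 mol
n(T) = 2030 / 234.90 = 8.642 mol
n/ν for R = 4.022/2 = 2.011
n/ν for T = 8.642/3 = 2.881
Smallest n/ν is R → limiting reagent.
n(Q) = (1/2) × 4.022 = 2.011 mol
mass = 2.011 × 897.70 = 1805 g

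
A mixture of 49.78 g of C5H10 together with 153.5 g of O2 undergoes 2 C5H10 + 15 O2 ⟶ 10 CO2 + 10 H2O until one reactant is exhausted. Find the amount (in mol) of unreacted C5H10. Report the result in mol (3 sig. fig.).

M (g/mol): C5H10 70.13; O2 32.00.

0.0702 mol

n(C5H10) = 49.78 / 70.13 = 0.7098 mol
n(O2) = 153.5 / 32.00 = 4.797 mol
n/ν → C5H10: 0.3549, O2: 0.3198; O2 is limiting.
C5H10 consumed = (2/15) × 4.797 = 0.6396 mol
C5H10 remaining = 0.7098 − 0.6396 = 0.07020 mol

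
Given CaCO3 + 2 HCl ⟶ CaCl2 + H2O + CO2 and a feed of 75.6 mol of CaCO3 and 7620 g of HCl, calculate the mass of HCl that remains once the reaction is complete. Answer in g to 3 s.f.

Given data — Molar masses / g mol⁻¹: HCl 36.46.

n(CaCO3) = 75.60 mol
n(HCl) = 7620 / 36.46 = 209.0 mol
n/ν for CaCO3 = 75.60/1 = 75.60
n/ν for HCl = 209.0/2 = 104.5
Smallest n/ν is CaCO3 → limiting reagent.
HCl consumed = (2/1) × 75.60 = 151.2 mol
HCl remaining = 209.0 − 151.2 = 57.80 mol
mass = 57.80 × 36.46 = 2107 g

2110 g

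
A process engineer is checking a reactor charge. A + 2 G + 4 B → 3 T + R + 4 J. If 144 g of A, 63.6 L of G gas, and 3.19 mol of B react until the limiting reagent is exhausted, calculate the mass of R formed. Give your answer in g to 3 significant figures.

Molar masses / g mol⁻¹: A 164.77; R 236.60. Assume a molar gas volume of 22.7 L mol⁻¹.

189 g

n(A) = 144.0 / 164.77 = 0.8739 mol
n(G) = 63.60 / 22.7 = 2.802 mol
n(B) = 3.190 mol
n/ν for A = 0.8739/1 = 0.8739
n/ν for G = 2.802/2 = 1.401
n/ν for B = 3.190/4 = 0.7975
Smallest n/ν is B → limiting reagent.
n(R) = (1/4) × 3.190 = 0.7975 mol
mass = 0.7975 × 236.60 = 188.7 g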